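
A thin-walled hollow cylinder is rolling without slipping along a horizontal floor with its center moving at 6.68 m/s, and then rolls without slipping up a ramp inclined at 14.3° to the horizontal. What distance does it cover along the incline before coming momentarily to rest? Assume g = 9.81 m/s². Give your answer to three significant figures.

For this body I = MR², i.e. k = I/(MR²) = 1.
The rolling condition ω = v/R makes the rotational term ½I(v/R)² = ½kMv², so KE_total = ½(1+k)Mv² = Mv².
Setting this equal to Mgh gives the vertical rise h = (1+k)v₀²/(2g) = 2×6.68²/(2×9.81) = 4.549 m.
The distance along the slope is d = h/sinθ = 4.549/sin14.3° ≈ 18.4 m.

d ≈ 18.4 m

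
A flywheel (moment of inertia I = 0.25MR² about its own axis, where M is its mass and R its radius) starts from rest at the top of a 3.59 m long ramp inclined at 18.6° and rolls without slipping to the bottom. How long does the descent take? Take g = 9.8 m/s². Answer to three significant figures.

The moment of inertia is 0.25MR², giving k ≡ I/(MR²) = 0.25.
Along the incline Mg sinθ − f = Ma, and torque about the center fR = Iα = kMR²(a/R) gives f = kMa.
Hence a = g sinθ/(1+k) = 9.8×sin18.6°/1.25 = 2.501 m/s².
With constant a from rest, t = √(2L/a) = √(2·3.59/2.501) ≈ 1.69 s.

t ≈ 1.69 s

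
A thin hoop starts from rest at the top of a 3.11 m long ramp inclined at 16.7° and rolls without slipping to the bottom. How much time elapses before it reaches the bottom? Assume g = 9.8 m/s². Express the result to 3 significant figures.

t ≈ 2.10 s

Here I = MR², so the shape factor k = I/(MR²) = 1.
Translational: Mg sinθ − f = Ma. Rotational about the CM: fR = Iα = kMRa, so f = kMa.
Hence a = g sinθ/(1+k) = 9.8×sin16.7°/2 = 1.408 m/s².
With constant a from rest, t = √(2L/a) = √(2·3.11/1.408) ≈ 2.10 s.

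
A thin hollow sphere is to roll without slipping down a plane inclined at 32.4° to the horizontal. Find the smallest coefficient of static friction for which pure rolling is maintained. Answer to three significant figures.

With I = (2/3)MR², the ratio k = I/(MR²) is 2/3.
Newton's second law down the slope: Mg sinθ − f = Ma. The torque equation fR = Iα (with α = a/R) gives f = kMa.
These give a = g sinθ/(1+k) and the required friction f = kMg sinθ/(1+k).
With N = Mg cosθ, the no-slip condition f ≤ μN gives μ_min = f/N = k tanθ/(1+k).
μ_min = (2/3) × tan32.4° / 1.667 ≈ 0.254.

μ_min ≈ 0.254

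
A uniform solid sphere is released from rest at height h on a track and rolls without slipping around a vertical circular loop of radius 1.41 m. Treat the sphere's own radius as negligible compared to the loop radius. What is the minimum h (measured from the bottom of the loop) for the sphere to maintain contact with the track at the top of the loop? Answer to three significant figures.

Here I = (2/5)MR², so the shape factor k = I/(MR²) = 0.4.
At the top of the loop, the minimum-contact condition is Mg = Mv_top²/r, so v_top² = gr.
With ω = v/R, the kinetic energy at speed v is ½(1+k)Mv² = (7/10)Mv².
Energy conservation from release (height h) to the top (height 2r): Mgh = Mg(2r) + (7/10)M·gr.
Thus h_min = 2r + (1+k)r/2 = r(2 + 1.4/2) = 1.41 × 2.7 ≈ 3.81 m.

h_min ≈ 3.81 m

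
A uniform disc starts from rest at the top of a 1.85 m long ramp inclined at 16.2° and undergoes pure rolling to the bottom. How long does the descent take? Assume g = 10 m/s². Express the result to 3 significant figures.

With I = (1/2)MR², the ratio k = I/(MR²) is 0.5.
Newton's second law down the slope: Mg sinθ − f = Ma. The torque equation fR = Iα (with α = a/R) gives f = kMa.
Hence a = g sinθ/(1+k) = 10×sin16.2°/1.5 = 1.86 m/s².
Starting from rest, L = ½at², so t = √(2L/a) = √(2×1.85/1.86) ≈ 1.41 s.

t ≈ 1.41 s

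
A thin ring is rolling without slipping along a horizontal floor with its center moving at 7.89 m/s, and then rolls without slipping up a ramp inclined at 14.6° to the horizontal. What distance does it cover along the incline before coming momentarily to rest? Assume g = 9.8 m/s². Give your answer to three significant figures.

d ≈ 25.2 m

The moment of inertia is MR², giving k ≡ I/(MR²) = 1.
Pure rolling means v = ωR; then KE = ½Mv² + ½I(v/R)² = ½(1+k)Mv² = Mv².
Setting this equal to Mgh gives the vertical rise h = (1+k)v₀²/(2g) = 2×7.89²/(2×9.8) = 6.352 m.
Along the incline, d = h/sinθ = 6.352/sin14.6° ≈ 25.2 m.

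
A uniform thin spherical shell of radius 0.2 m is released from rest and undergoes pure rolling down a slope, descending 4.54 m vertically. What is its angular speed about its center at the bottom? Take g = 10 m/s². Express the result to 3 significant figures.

ω ≈ 36.9 rad/s

For this body I = (2/3)MR², i.e. k = I/(MR²) = 2/3.
The rolling condition ω = v/R makes the rotational term ½I(v/R)² = ½kMv², so KE_total = ½(1+k)Mv² = (5/6)Mv².
Energy conservation Mgh = ½(1+k)Mv² gives v = √(2gh/(1+k)) = √(2 × 10 × 4.54 / 1.667) = 7.381 m/s.
Then ω = v/R = 7.381 / 0.2 ≈ 36.9 rad/s.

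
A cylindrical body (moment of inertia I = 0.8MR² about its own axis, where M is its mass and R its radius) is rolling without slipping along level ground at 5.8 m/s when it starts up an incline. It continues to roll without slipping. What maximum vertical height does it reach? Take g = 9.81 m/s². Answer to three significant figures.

h ≈ 3.09 m

The moment of inertia is 0.8MR², giving k ≡ I/(MR²) = 0.8.
Rolling without slipping gives ω = v/R, so the total kinetic energy is ½Mv² + ½Iω² = ½(1+k)Mv² = (9/10)Mv².
At the top the kinetic energy is zero, so (9/10)Mv₀² = Mgh.
Thus h = (1+k)v₀²/(2g) = 1.8 × 5.8² / (2 × 9.81) ≈ 3.09 m.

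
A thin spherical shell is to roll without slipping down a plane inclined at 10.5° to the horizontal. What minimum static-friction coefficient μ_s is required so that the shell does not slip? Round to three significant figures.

Here I = (2/3)MR², so the shape factor k = I/(MR²) = 2/3.
Translational: Mg sinθ − f = Ma. Rotational about the CM: fR = Iα = kMRa, so f = kMa.
These give a = g sinθ/(1+k) and the required friction f = kMg sinθ/(1+k).
The normal force is N = Mg cosθ, so μ_min = f/N = k tanθ/(1+k).
μ_min = (2/3) × tan10.5° / 1.667 ≈ 0.0741.

μ_min ≈ 0.0741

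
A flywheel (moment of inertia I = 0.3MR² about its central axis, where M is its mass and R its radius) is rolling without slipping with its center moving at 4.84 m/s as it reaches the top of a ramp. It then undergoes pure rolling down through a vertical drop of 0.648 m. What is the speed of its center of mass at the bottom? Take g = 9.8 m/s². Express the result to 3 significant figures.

For this body I = 0.3MR², i.e. k = I/(MR²) = 0.3.
Since it rolls without slipping, ω = v/R and KE = ½Mv² + ½Iω² = ½(1+k)Mv² = (13/20)Mv².
Energy conservation: (13/20)Mv₀² + Mgh = (13/20)Mv², so v² = v₀² + 2gh/(1+k).
v = √(4.84² + 2×9.8×0.648/1.3) = √33.2 ≈ 5.76 m/s.

v ≈ 5.76 m/s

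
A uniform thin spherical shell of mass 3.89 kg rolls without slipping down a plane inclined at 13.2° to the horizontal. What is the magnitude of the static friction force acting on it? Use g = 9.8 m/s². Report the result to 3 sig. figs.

Here I = (2/3)MR², so the shape factor k = I/(MR²) = 2/3.
Along the incline Mg sinθ − f = Ma, and torque about the center fR = Iα = kMR²(a/R) gives f = kMa.
Combining, a = g sinθ/(1+k) and f = kMa = kMg sinθ/(1+k).
f = (2/3) × 3.89 × 9.8 × sin13.2° / 1.667 ≈ 3.48 N.

f ≈ 3.48 N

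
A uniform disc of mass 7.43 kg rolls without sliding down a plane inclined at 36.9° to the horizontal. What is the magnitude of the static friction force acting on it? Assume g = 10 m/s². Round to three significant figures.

f ≈ 14.9 N

With I = (1/2)MR², the ratio k = I/(MR²) is 0.5.
Translational: Mg sinθ − f = Ma. Rotational about the CM: fR = Iα = kMRa, so f = kMa.
Combining, a = g sinθ/(1+k) and f = kMa = kMg sinθ/(1+k).
f = 0.5 × 7.43 × 10 × sin36.9° / 1.5 ≈ 14.9 N.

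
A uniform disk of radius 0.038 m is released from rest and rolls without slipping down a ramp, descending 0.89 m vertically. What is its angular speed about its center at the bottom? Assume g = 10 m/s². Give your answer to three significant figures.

For this body I = (1/2)MR², i.e. k = I/(MR²) = 0.5.
The rolling condition ω = v/R makes the rotational term ½I(v/R)² = ½kMv², so KE_total = ½(1+k)Mv² = (3/4)Mv².
Energy conservation Mgh = ½(1+k)Mv² gives v = √(2gh/(1+k)) = √(2 × 10 × 0.89 / 1.5) = 3.445 m/s.
Then ω = v/R = 3.445 / 0.038 ≈ 90.7 rad/s.

ω ≈ 90.7 rad/s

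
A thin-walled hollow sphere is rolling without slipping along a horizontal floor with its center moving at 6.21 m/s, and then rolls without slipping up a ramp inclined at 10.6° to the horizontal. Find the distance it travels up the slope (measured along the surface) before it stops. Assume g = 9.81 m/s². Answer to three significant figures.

d ≈ 17.8 m

With I = (2/3)MR², the ratio k = I/(MR²) is 2/3.
Since it rolls without slipping, ω = v/R and KE = ½Mv² + ½Iω² = ½(1+k)Mv² = (5/6)Mv².
Setting this equal to Mgh gives the vertical rise h = (1+k)v₀²/(2g) = 1.667×6.21²/(2×9.81) = 3.276 m.
Along the incline, d = h/sinθ = 3.276/sin10.6° ≈ 17.8 m.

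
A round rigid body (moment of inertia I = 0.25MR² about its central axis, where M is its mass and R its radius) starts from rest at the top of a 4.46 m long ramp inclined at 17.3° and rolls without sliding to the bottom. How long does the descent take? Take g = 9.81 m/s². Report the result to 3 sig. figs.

For this body I = 0.25MR², i.e. k = I/(MR²) = 0.25.
Along the incline Mg sinθ − f = Ma, and torque about the center fR = Iα = kMR²(a/R) gives f = kMa.
Hence a = g sinθ/(1+k) = 9.81×sin17.3°/1.25 = 2.334 m/s².
With constant a from rest, t = √(2L/a) = √(2·4.46/2.334) ≈ 1.96 s.

t ≈ 1.96 s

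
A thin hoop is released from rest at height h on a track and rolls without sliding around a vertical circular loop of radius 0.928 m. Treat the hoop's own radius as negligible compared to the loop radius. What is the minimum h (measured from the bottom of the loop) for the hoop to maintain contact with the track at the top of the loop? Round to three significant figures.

h_min ≈ 2.78 m

For this body I = MR², i.e. k = I/(MR²) = 1.
At the top of the loop, the minimum-contact condition is Mg = Mv_top²/r, so v_top² = gr.
With ω = v/R, the kinetic energy at speed v is ½(1+k)Mv² = Mv².
Energy conservation from release (height h) to the top (height 2r): Mgh = Mg(2r) + M·gr.
Thus h_min = 2r + (1+k)r/2 = r(2 + 2/2) = 0.928 × 3 ≈ 2.78 m.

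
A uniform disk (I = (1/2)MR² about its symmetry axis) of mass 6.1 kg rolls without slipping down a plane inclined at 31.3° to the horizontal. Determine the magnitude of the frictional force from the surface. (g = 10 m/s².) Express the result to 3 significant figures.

The moment of inertia is (1/2)MR², giving k ≡ I/(MR²) = 0.5.
Along the incline Mg sinθ − f = Ma, and torque about the center fR = Iα = kMR²(a/R) gives f = kMa.
Combining, a = g sinθ/(1+k) and f = kMa = kMg sinθ/(1+k).
f = 0.5 × 6.1 × 10 × sin31.3° / 1.5 ≈ 10.6 N.

f ≈ 10.6 N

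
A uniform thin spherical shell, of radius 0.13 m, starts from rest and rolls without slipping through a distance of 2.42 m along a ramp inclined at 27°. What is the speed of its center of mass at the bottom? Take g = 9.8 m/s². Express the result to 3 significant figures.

For this body I = (2/3)MR², i.e. k = I/(MR²) = 2/3.
Pure rolling means v = ωR; then KE = ½Mv² + ½I(v/R)² = ½(1+k)Mv² = (5/6)Mv².
The vertical drop is h = L sinθ = 2.42 × sin27° = 1.099 m.
Setting Mgh = (5/6)Mv² gives v = √(2gh/(1+k)) = √(2·9.8·1.099/1.667) ≈ 3.59 m/s.

v ≈ 3.59 m/s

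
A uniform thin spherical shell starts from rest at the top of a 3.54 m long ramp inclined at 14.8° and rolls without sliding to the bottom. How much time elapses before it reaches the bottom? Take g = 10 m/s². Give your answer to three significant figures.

t ≈ 2.15 s

The moment of inertia is (2/3)MR², giving k ≡ I/(MR²) = 2/3.
Along the incline Mg sinθ − f = Ma, and torque about the center fR = Iα = kMR²(a/R) gives f = kMa.
Hence a = g sinθ/(1+k) = 10×sin14.8°/1.667 = 1.533 m/s².
With constant a from rest, t = √(2L/a) = √(2·3.54/1.533) ≈ 2.15 s.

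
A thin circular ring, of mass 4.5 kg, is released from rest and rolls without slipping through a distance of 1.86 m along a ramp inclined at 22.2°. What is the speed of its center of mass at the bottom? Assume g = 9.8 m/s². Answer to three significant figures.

v ≈ 2.62 m/s

Here I = MR², so the shape factor k = I/(MR²) = 1.
Since it rolls without slipping, ω = v/R and KE = ½Mv² + ½Iω² = ½(1+k)Mv² = Mv².
The vertical drop is h = L sinθ = 1.86 × sin22.2° = 0.7028 m.
Setting Mgh = Mv² gives v = √(2gh/(1+k)) = √(2·9.8·0.7028/2) ≈ 2.62 m/s.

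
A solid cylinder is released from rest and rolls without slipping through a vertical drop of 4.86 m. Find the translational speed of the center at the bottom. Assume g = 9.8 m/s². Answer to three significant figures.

v ≈ 7.97 m/s

With I = (1/2)MR², the ratio k = I/(MR²) is 0.5.
Rolling without slipping gives ω = v/R, so the total kinetic energy is ½Mv² + ½Iω² = ½(1+k)Mv² = (3/4)Mv².
Energy conservation: Mgh = (3/4)Mv², so v = √(2gh/(1+k)) = √(2 × 9.8 × 4.86 / 1.5) ≈ 7.97 m/s.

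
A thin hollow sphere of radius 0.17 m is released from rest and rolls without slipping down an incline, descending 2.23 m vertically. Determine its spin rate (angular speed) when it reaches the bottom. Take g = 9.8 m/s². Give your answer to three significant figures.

With I = (2/3)MR², the ratio k = I/(MR²) is 2/3.
Pure rolling means v = ωR; then KE = ½Mv² + ½I(v/R)² = ½(1+k)Mv² = (5/6)Mv².
Energy conservation Mgh = ½(1+k)Mv² gives v = √(2gh/(1+k)) = √(2 × 9.8 × 2.23 / 1.667) = 5.121 m/s.
Then ω = v/R = 5.121 / 0.17 ≈ 30.1 rad/s.

ω ≈ 30.1 rad/s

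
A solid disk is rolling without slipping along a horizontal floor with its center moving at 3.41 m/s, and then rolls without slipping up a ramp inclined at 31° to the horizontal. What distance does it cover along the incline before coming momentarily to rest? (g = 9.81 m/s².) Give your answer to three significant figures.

For this body I = (1/2)MR², i.e. k = I/(MR²) = 0.5.
Rolling without slipping gives ω = v/R, so the total kinetic energy is ½Mv² + ½Iω² = ½(1+k)Mv² = (3/4)Mv².
Setting this equal to Mgh gives the vertical rise h = (1+k)v₀²/(2g) = 1.5×3.41²/(2×9.81) = 0.889 m.
The distance along the slope is d = h/sinθ = 0.889/sin31° ≈ 1.73 m.

d ≈ 1.73 m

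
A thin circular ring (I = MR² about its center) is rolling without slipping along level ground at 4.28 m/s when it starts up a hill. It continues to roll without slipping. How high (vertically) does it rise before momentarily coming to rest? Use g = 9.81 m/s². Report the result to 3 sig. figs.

The moment of inertia is MR², giving k ≡ I/(MR²) = 1.
Since it rolls without slipping, ω = v/R and KE = ½Mv² + ½Iω² = ½(1+k)Mv² = Mv².
All of this converts to potential energy at the highest point: Mv₀² = Mgh.
Thus h = (1+k)v₀²/(2g) = 2 × 4.28² / (2 × 9.81) ≈ 1.87 m.

h ≈ 1.87 m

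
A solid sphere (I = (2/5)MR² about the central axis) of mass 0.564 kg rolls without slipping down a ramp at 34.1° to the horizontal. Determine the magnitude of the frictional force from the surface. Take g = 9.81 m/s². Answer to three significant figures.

With I = (2/5)MR², the ratio k = I/(MR²) is 0.4.
Translational: Mg sinθ − f = Ma. Rotational about the CM: fR = Iα = kMRa, so f = kMa.
Combining, a = g sinθ/(1+k) and f = kMa = kMg sinθ/(1+k).
f = 0.4 × 0.564 × 9.81 × sin34.1° / 1.4 ≈ 0.886 N.

f ≈ 0.886 N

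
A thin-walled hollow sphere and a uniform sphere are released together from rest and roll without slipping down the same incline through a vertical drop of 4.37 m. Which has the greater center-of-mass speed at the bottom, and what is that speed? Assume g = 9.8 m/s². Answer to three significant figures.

For rolling without slipping, Mgh = ½(1+k)Mv² where k = I/(MR²), so v = √(2gh/(1+k)).
Thin-walled hollow sphere: k = 2/3, giving v = √(2×9.8×4.37/1.667) = 7.169 m/s.
Uniform sphere: k = 0.4, giving v = √(2×9.8×4.37/1.4) = 7.822 m/s.
The smaller k wins: the uniform sphere, at ≈ 7.82 m/s.

the uniform sphere, at v ≈ 7.82 m/s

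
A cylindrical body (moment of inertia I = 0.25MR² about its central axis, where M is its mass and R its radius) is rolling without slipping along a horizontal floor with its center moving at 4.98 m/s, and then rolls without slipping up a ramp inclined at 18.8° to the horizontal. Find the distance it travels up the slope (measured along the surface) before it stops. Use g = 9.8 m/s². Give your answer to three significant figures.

d ≈ 4.91 m

The moment of inertia is 0.25MR², giving k ≡ I/(MR²) = 0.25.
Pure rolling means v = ωR; then KE = ½Mv² + ½I(v/R)² = ½(1+k)Mv² = (5/8)Mv².
Setting this equal to Mgh gives the vertical rise h = (1+k)v₀²/(2g) = 1.25×4.98²/(2×9.8) = 1.582 m.
The distance along the slope is d = h/sinθ = 1.582/sin18.8° ≈ 4.91 m.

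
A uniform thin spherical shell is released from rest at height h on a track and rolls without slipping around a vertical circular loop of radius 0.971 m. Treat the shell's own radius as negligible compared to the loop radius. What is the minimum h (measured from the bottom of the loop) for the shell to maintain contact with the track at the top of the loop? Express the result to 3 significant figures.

h_min ≈ 2.75 m

For this body I = (2/3)MR², i.e. k = I/(MR²) = 2/3.
At the top of the loop, the minimum-contact condition is Mg = Mv_top²/r, so v_top² = gr.
With ω = v/R, the kinetic energy at speed v is ½(1+k)Mv² = (5/6)Mv².
Energy conservation from release (height h) to the top (height 2r): Mgh = Mg(2r) + (5/6)M·gr.
Thus h_min = 2r + (1+k)r/2 = r(2 + 1.667/2) = 0.971 × 2.833 ≈ 2.75 m.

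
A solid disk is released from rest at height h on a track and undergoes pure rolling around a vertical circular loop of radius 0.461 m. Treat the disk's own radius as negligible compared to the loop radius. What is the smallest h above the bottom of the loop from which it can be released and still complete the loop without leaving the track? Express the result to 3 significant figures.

h_min ≈ 1.27 m

With I = (1/2)MR², the ratio k = I/(MR²) is 0.5.
At the top of the loop, the minimum-contact condition is Mg = Mv_top²/r, so v_top² = gr.
With ω = v/R, the kinetic energy at speed v is ½(1+k)Mv² = (3/4)Mv².
Energy conservation from release (height h) to the top (height 2r): Mgh = Mg(2r) + (3/4)M·gr.
Thus h_min = 2r + (1+k)r/2 = r(2 + 1.5/2) = 0.461 × 2.75 ≈ 1.27 m.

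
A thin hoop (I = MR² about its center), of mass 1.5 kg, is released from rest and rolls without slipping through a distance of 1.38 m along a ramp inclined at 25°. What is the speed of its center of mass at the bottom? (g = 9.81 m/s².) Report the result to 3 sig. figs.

Here I = MR², so the shape factor k = I/(MR²) = 1.
The rolling condition ω = v/R makes the rotational term ½I(v/R)² = ½kMv², so KE_total = ½(1+k)Mv² = Mv².
The vertical drop is h = L sinθ = 1.38 × sin25° = 0.5832 m.
Setting Mgh = Mv² gives v = √(2gh/(1+k)) = √(2·9.81·0.5832/2) ≈ 2.39 m/s.

v ≈ 2.39 m/s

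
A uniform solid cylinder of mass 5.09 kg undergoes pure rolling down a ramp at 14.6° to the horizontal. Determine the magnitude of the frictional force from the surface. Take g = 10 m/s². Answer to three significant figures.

f ≈ 4.28 N

With I = (1/2)MR², the ratio k = I/(MR²) is 0.5.
Along the incline Mg sinθ − f = Ma, and torque about the center fR = Iα = kMR²(a/R) gives f = kMa.
Combining, a = g sinθ/(1+k) and f = kMa = kMg sinθ/(1+k).
f = 0.5 × 5.09 × 10 × sin14.6° / 1.5 ≈ 4.28 N.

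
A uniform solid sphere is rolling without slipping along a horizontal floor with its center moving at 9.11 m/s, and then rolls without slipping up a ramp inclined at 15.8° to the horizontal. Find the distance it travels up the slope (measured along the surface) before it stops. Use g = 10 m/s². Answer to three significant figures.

Here I = (2/5)MR², so the shape factor k = I/(MR²) = 0.4.
Pure rolling means v = ωR; then KE = ½Mv² + ½I(v/R)² = ½(1+k)Mv² = (7/10)Mv².
Setting this equal to Mgh gives the vertical rise h = (1+k)v₀²/(2g) = 1.4×9.11²/(2×10) = 5.809 m.
Along the incline, d = h/sinθ = 5.809/sin15.8° ≈ 21.3 m.

d ≈ 21.3 m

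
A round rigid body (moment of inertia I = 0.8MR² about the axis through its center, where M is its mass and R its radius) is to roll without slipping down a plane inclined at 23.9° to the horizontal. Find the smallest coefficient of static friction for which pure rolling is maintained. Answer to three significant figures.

Here I = 0.8MR², so the shape factor k = I/(MR²) = 0.8.
Along the incline Mg sinθ − f = Ma, and torque about the center fR = Iα = kMR²(a/R) gives f = kMa.
These give a = g sinθ/(1+k) and the required friction f = kMg sinθ/(1+k).
The normal force is N = Mg cosθ, so μ_min = f/N = k tanθ/(1+k).
μ_min = 0.8 × tan23.9° / 1.8 ≈ 0.197.

μ_min ≈ 0.197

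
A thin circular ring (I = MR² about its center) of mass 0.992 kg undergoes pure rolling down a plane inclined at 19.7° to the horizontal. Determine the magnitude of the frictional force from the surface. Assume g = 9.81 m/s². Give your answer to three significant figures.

The moment of inertia is MR², giving k ≡ I/(MR²) = 1.
Newton's second law down the slope: Mg sinθ − f = Ma. The torque equation fR = Iα (with α = a/R) gives f = kMa.
Combining, a = g sinθ/(1+k) and f = kMa = kMg sinθ/(1+k).
f = 1 × 0.992 × 9.81 × sin19.7° / 2 ≈ 1.64 N.

f ≈ 1.64 N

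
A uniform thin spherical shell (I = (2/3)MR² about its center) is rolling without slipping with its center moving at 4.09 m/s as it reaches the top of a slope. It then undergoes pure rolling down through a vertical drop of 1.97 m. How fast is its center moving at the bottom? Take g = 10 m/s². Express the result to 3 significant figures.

With I = (2/3)MR², the ratio k = I/(MR²) is 2/3.
The rolling condition ω = v/R makes the rotational term ½I(v/R)² = ½kMv², so KE_total = ½(1+k)Mv² = (5/6)Mv².
Energy conservation: (5/6)Mv₀² + Mgh = (5/6)Mv², so v² = v₀² + 2gh/(1+k).
v = √(4.09² + 2×10×1.97/1.667) = √40.37 ≈ 6.35 m/s.

v ≈ 6.35 m/s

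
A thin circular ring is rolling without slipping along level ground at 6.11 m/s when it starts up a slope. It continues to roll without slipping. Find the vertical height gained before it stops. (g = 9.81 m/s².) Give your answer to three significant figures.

h ≈ 3.81 m

Here I = MR², so the shape factor k = I/(MR²) = 1.
Since it rolls without slipping, ω = v/R and KE = ½Mv² + ½Iω² = ½(1+k)Mv² = Mv².
At the top the kinetic energy is zero, so Mv₀² = Mgh.
Thus h = (1+k)v₀²/(2g) = 2 × 6.11² / (2 × 9.81) ≈ 3.81 m.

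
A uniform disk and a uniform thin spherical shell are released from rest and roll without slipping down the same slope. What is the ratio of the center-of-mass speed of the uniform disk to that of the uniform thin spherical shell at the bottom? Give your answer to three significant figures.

v_ratio ≈ 1.05

Each satisfies Mgh = ½(1+k)Mv² with k = I/(MR²), so v ∝ 1/√(1+k).
For the uniform disk k = 0.5; for the uniform thin spherical shell k = 2/3.
v₁/v₂ = √((1+k₂)/(1+k₁)) = √(1.667/1.5) ≈ 1.05.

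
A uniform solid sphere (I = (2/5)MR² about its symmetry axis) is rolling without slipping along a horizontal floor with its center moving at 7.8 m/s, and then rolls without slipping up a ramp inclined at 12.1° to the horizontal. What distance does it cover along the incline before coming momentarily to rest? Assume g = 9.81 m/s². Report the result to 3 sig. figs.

d ≈ 20.7 m

The moment of inertia is (2/5)MR², giving k ≡ I/(MR²) = 0.4.
Pure rolling means v = ωR; then KE = ½Mv² + ½I(v/R)² = ½(1+k)Mv² = (7/10)Mv².
Setting this equal to Mgh gives the vertical rise h = (1+k)v₀²/(2g) = 1.4×7.8²/(2×9.81) = 4.341 m.
Along the incline, d = h/sinθ = 4.341/sin12.1° ≈ 20.7 m.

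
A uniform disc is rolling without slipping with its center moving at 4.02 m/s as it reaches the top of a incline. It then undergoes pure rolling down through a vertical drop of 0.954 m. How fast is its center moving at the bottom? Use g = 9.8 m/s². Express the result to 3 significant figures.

v ≈ 5.35 m/s

With I = (1/2)MR², the ratio k = I/(MR²) is 0.5.
Pure rolling means v = ωR; then KE = ½Mv² + ½I(v/R)² = ½(1+k)Mv² = (3/4)Mv².
Conserving energy between top and bottom: (3/4)Mv² = (3/4)Mv₀² + Mgh, hence v² = v₀² + 2gh/(1+k).
v = √(4.02² + 2×9.8×0.954/1.5) = √28.63 ≈ 5.35 m/s.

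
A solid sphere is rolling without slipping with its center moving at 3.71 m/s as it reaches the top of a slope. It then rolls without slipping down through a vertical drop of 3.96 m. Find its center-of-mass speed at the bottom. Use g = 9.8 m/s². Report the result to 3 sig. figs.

With I = (2/5)MR², the ratio k = I/(MR²) is 0.4.
Pure rolling means v = ωR; then KE = ½Mv² + ½I(v/R)² = ½(1+k)Mv² = (7/10)Mv².
Energy conservation: (7/10)Mv₀² + Mgh = (7/10)Mv², so v² = v₀² + 2gh/(1+k).
v = √(3.71² + 2×9.8×3.96/1.4) = √69.2 ≈ 8.32 m/s.

v ≈ 8.32 m/s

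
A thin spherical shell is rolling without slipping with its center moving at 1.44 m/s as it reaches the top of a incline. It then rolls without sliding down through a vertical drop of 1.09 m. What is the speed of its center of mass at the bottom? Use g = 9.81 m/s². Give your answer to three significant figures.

With I = (2/3)MR², the ratio k = I/(MR²) is 2/3.
Rolling without slipping gives ω = v/R, so the total kinetic energy is ½Mv² + ½Iω² = ½(1+k)Mv² = (5/6)Mv².
Energy conservation: (5/6)Mv₀² + Mgh = (5/6)Mv², so v² = v₀² + 2gh/(1+k).
v = √(1.44² + 2×9.81×1.09/1.667) = √14.91 ≈ 3.86 m/s.

v ≈ 3.86 m/s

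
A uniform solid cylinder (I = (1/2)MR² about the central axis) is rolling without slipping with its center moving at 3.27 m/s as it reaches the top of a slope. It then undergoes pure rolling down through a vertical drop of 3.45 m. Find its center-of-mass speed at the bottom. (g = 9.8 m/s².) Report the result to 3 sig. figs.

v ≈ 7.47 m/s

Here I = (1/2)MR², so the shape factor k = I/(MR²) = 0.5.
Pure rolling means v = ωR; then KE = ½Mv² + ½I(v/R)² = ½(1+k)Mv² = (3/4)Mv².
Energy conservation: (3/4)Mv₀² + Mgh = (3/4)Mv², so v² = v₀² + 2gh/(1+k).
v = √(3.27² + 2×9.8×3.45/1.5) = √55.77 ≈ 7.47 m/s.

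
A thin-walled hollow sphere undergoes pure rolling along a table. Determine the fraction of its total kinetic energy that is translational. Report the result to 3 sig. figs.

fraction ≈ 0.600

With I = (2/3)MR², the ratio k = I/(MR²) is 2/3.
Since ω = v/R, the translational part is ½Mv² and the rotational part is ½I(v/R)² = ½kMv²; the total is ½(1+k)Mv².
The translational fraction is therefore 1/(1+k) = 1/1.667 ≈ 0.600.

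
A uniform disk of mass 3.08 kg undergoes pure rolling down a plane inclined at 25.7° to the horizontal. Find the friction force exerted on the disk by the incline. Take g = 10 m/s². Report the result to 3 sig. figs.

f ≈ 4.45 N

For this body I = (1/2)MR², i.e. k = I/(MR²) = 0.5.
Translational: Mg sinθ − f = Ma. Rotational about the CM: fR = Iα = kMRa, so f = kMa.
Combining, a = g sinθ/(1+k) and f = kMa = kMg sinθ/(1+k).
f = 0.5 × 3.08 × 10 × sin25.7° / 1.5 ≈ 4.45 N.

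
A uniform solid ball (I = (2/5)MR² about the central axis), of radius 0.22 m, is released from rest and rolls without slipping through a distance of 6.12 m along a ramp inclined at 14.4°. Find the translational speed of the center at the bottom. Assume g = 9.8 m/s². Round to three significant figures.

For this body I = (2/5)MR², i.e. k = I/(MR²) = 0.4.
Rolling without slipping gives ω = v/R, so the total kinetic energy is ½Mv² + ½Iω² = ½(1+k)Mv² = (7/10)Mv².
The vertical drop is h = L sinθ = 6.12 × sin14.4° = 1.522 m.
Setting Mgh = (7/10)Mv² gives v = √(2gh/(1+k)) = √(2·9.8·1.522/1.4) ≈ 4.62 m/s.

v ≈ 4.62 m/s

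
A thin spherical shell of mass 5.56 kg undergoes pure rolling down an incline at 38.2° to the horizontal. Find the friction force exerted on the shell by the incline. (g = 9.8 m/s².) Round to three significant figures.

Here I = (2/3)MR², so the shape factor k = I/(MR²) = 2/3.
Newton's second law down the slope: Mg sinθ − f = Ma. The torque equation fR = Iα (with α = a/R) gives f = kMa.
Combining, a = g sinθ/(1+k) and f = kMa = kMg sinθ/(1+k).
f = (2/3) × 5.56 × 9.8 × sin38.2° / 1.667 ≈ 13.5 N.

f ≈ 13.5 N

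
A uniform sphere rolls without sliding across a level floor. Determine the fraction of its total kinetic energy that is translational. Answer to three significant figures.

For this body I = (2/5)MR², i.e. k = I/(MR²) = 0.4.
Since ω = v/R, the translational part is ½Mv² and the rotational part is ½I(v/R)² = ½kMv²; the total is ½(1+k)Mv².
The translational fraction is therefore 1/(1+k) = 1/1.4 ≈ 0.714.

fraction ≈ 0.714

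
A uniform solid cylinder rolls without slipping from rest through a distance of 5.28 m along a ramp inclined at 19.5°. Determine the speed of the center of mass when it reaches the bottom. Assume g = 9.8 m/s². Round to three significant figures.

For this body I = (1/2)MR², i.e. k = I/(MR²) = 0.5.
The rolling condition ω = v/R makes the rotational term ½I(v/R)² = ½kMv², so KE_total = ½(1+k)Mv² = (3/4)Mv².
The vertical drop is h = L sinθ = 5.28 × sin19.5° = 1.763 m.
Setting Mgh = (3/4)Mv² gives v = √(2gh/(1+k)) = √(2·9.8·1.763/1.5) ≈ 4.80 m/s.

v ≈ 4.80 m/s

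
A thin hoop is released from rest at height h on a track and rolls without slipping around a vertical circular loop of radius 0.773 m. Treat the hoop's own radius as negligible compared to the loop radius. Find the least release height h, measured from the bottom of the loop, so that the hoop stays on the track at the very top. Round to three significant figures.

Here I = MR², so the shape factor k = I/(MR²) = 1.
At the top, contact is just lost when gravity alone supplies the centripetal force: Mg = Mv_top²/r, i.e. v_top² = gr.
With ω = v/R, the kinetic energy at speed v is ½(1+k)Mv² = Mv².
Energy conservation from release (height h) to the top (height 2r): Mgh = Mg(2r) + M·gr.
Thus h_min = 2r + (1+k)r/2 = r(2 + 2/2) = 0.773 × 3 ≈ 2.32 m.

h_min ≈ 2.32 m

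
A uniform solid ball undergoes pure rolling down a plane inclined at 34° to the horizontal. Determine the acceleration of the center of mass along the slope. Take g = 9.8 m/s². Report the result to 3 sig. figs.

a ≈ 3.91 m/s²

For this body I = (2/5)MR², i.e. k = I/(MR²) = 0.4.
Translational: Mg sinθ − f = Ma. Rotational about the CM: fR = Iα = kMRa, so f = kMa.
Eliminating f: Mg sinθ = (1+k)Ma, so a = g sinθ/(1+k) = 9.8 × sin34° / 1.4 ≈ 3.91 m/s².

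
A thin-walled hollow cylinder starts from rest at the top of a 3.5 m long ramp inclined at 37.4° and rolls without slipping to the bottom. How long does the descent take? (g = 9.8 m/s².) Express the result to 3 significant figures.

t ≈ 1.53 s

Here I = MR², so the shape factor k = I/(MR²) = 1.
Newton's second law down the slope: Mg sinθ − f = Ma. The torque equation fR = Iα (with α = a/R) gives f = kMa.
Hence a = g sinθ/(1+k) = 9.8×sin37.4°/2 = 2.976 m/s².
Starting from rest, L = ½at², so t = √(2L/a) = √(2×3.5/2.976) ≈ 1.53 s.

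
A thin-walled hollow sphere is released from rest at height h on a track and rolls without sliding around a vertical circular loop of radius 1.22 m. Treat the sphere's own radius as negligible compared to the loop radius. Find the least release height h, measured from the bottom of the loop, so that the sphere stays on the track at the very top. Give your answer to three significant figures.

h_min ≈ 3.46 m

The moment of inertia is (2/3)MR², giving k ≡ I/(MR²) = 2/3.
At the top, contact is just lost when gravity alone supplies the centripetal force: Mg = Mv_top²/r, i.e. v_top² = gr.
With ω = v/R, the kinetic energy at speed v is ½(1+k)Mv² = (5/6)Mv².
Energy conservation from release (height h) to the top (height 2r): Mgh = Mg(2r) + (5/6)M·gr.
Thus h_min = 2r + (1+k)r/2 = r(2 + 1.667/2) = 1.22 × 2.833 ≈ 3.46 m.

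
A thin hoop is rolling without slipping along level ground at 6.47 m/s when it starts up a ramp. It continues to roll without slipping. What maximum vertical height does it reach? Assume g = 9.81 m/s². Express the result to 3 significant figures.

h ≈ 4.27 m

The moment of inertia is MR², giving k ≡ I/(MR²) = 1.
Rolling without slipping gives ω = v/R, so the total kinetic energy is ½Mv² + ½Iω² = ½(1+k)Mv² = Mv².
At the top the kinetic energy is zero, so Mv₀² = Mgh.
Thus h = (1+k)v₀²/(2g) = 2 × 6.47² / (2 × 9.81) ≈ 4.27 m.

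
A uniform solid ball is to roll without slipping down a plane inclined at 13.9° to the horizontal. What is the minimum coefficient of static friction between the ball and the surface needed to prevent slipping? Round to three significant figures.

μ_min ≈ 0.0707

Here I = (2/5)MR², so the shape factor k = I/(MR²) = 0.4.
Translational: Mg sinθ − f = Ma. Rotational about the CM: fR = Iα = kMRa, so f = kMa.
These give a = g sinθ/(1+k) and the required friction f = kMg sinθ/(1+k).
The normal force is N = Mg cosθ, so μ_min = f/N = k tanθ/(1+k).
μ_min = 0.4 × tan13.9° / 1.4 ≈ 0.0707.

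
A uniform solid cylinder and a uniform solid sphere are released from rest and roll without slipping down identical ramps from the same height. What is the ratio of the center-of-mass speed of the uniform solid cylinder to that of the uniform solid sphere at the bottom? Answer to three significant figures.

v_ratio ≈ 0.966

Each satisfies Mgh = ½(1+k)Mv² with k = I/(MR²), so v ∝ 1/√(1+k).
For the uniform solid cylinder k = 0.5; for the uniform solid sphere k = 0.4.
v₁/v₂ = √((1+k₂)/(1+k₁)) = √(1.4/1.5) ≈ 0.966.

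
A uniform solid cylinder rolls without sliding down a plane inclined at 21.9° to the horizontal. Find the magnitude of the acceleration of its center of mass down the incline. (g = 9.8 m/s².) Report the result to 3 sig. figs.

Here I = (1/2)MR², so the shape factor k = I/(MR²) = 0.5.
Newton's second law down the slope: Mg sinθ − f = Ma. The torque equation fR = Iα (with α = a/R) gives f = kMa.
Eliminating f: Mg sinθ = (1+k)Ma, so a = g sinθ/(1+k) = 9.8 × sin21.9° / 1.5 ≈ 2.44 m/s².

a ≈ 2.44 m/s²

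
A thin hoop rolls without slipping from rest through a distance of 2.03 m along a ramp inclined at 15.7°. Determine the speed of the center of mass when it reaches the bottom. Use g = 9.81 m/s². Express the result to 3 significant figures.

The moment of inertia is MR², giving k ≡ I/(MR²) = 1.
Since it rolls without slipping, ω = v/R and KE = ½Mv² + ½Iω² = ½(1+k)Mv² = Mv².
The vertical drop is h = L sinθ = 2.03 × sin15.7° = 0.5493 m.
Setting Mgh = Mv² gives v = √(2gh/(1+k)) = √(2·9.81·0.5493/2) ≈ 2.32 m/s.

v ≈ 2.32 m/s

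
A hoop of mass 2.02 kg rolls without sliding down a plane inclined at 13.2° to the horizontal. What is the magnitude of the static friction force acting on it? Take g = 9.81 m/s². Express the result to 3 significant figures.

f ≈ 2.26 N

With I = MR², the ratio k = I/(MR²) is 1.
Translational: Mg sinθ − f = Ma. Rotational about the CM: fR = Iα = kMRa, so f = kMa.
Combining, a = g sinθ/(1+k) and f = kMa = kMg sinθ/(1+k).
f = 1 × 2.02 × 9.81 × sin13.2° / 2 ≈ 2.26 N.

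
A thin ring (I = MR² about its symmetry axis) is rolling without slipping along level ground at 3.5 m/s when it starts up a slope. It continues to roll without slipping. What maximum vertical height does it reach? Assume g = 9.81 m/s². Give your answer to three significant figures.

With I = MR², the ratio k = I/(MR²) is 1.
Rolling without slipping gives ω = v/R, so the total kinetic energy is ½Mv² + ½Iω² = ½(1+k)Mv² = Mv².
At the top the kinetic energy is zero, so Mv₀² = Mgh.
Thus h = (1+k)v₀²/(2g) = 2 × 3.5² / (2 × 9.81) ≈ 1.25 m.

h ≈ 1.25 m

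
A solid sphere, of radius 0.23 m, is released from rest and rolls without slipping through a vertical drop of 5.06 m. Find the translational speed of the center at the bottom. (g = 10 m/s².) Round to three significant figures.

For this body I = (2/5)MR², i.e. k = I/(MR²) = 0.4.
Rolling without slipping gives ω = v/R, so the total kinetic energy is ½Mv² + ½Iω² = ½(1+k)Mv² = (7/10)Mv².
Setting Mgh = (7/10)Mv² gives v = √(2gh/(1+k)) = √(2·10·5.06/1.4) ≈ 8.50 m/s.

v ≈ 8.50 m/s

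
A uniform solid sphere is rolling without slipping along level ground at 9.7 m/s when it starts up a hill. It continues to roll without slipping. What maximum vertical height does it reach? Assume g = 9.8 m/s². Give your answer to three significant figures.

h ≈ 6.72 m

The moment of inertia is (2/5)MR², giving k ≡ I/(MR²) = 0.4.
Since it rolls without slipping, ω = v/R and KE = ½Mv² + ½Iω² = ½(1+k)Mv² = (7/10)Mv².
At the top the kinetic energy is zero, so (7/10)Mv₀² = Mgh.
Thus h = (1+k)v₀²/(2g) = 1.4 × 9.7² / (2 × 9.8) ≈ 6.72 m.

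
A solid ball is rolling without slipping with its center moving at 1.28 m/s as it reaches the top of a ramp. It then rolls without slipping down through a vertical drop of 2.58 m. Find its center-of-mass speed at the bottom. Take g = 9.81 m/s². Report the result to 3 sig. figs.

The moment of inertia is (2/5)MR², giving k ≡ I/(MR²) = 0.4.
Rolling without slipping gives ω = v/R, so the total kinetic energy is ½Mv² + ½Iω² = ½(1+k)Mv² = (7/10)Mv².
Conserving energy between top and bottom: (7/10)Mv² = (7/10)Mv₀² + Mgh, hence v² = v₀² + 2gh/(1+k).
v = √(1.28² + 2×9.81×2.58/1.4) = √37.8 ≈ 6.15 m/s.

v ≈ 6.15 m/s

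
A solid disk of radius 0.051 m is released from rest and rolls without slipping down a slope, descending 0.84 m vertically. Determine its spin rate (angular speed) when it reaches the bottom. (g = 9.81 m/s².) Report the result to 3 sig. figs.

The moment of inertia is (1/2)MR², giving k ≡ I/(MR²) = 0.5.
Rolling without slipping gives ω = v/R, so the total kinetic energy is ½Mv² + ½Iω² = ½(1+k)Mv² = (3/4)Mv².
Energy conservation Mgh = ½(1+k)Mv² gives v = √(2gh/(1+k)) = √(2 × 9.81 × 0.84 / 1.5) = 3.315 m/s.
Then ω = v/R = 3.315 / 0.051 ≈ 65.0 rad/s.

ω ≈ 65.0 rad/s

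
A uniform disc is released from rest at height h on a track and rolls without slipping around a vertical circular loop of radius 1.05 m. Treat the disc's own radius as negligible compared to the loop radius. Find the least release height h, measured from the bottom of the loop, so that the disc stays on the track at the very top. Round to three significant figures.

With I = (1/2)MR², the ratio k = I/(MR²) is 0.5.
At the top of the loop, the minimum-contact condition is Mg = Mv_top²/r, so v_top² = gr.
With ω = v/R, the kinetic energy at speed v is ½(1+k)Mv² = (3/4)Mv².
Energy conservation from release (height h) to the top (height 2r): Mgh = Mg(2r) + (3/4)M·gr.
Thus h_min = 2r + (1+k)r/2 = r(2 + 1.5/2) = 1.05 × 2.75 ≈ 2.89 m.

h_min ≈ 2.89 m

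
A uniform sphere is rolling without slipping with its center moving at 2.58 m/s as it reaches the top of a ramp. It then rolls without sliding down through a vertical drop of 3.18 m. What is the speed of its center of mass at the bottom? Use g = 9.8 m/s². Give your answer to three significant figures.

v ≈ 7.15 m/s

For this body I = (2/5)MR², i.e. k = I/(MR²) = 0.4.
The rolling condition ω = v/R makes the rotational term ½I(v/R)² = ½kMv², so KE_total = ½(1+k)Mv² = (7/10)Mv².
Energy conservation: (7/10)Mv₀² + Mgh = (7/10)Mv², so v² = v₀² + 2gh/(1+k).
v = √(2.58² + 2×9.8×3.18/1.4) = √51.18 ≈ 7.15 m/s.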